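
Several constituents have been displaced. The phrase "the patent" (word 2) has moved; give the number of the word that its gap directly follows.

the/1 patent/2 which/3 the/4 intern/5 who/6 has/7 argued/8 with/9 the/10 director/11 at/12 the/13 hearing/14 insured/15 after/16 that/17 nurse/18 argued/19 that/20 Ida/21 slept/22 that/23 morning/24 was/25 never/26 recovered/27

15

The displaced element is "the patent" (word 2).
It functions as the direct object of "insured", so the gap sits immediately after word 15 ("insured").
Base order: The intern who has argued with the director at the hearing insured the patent after that nurse argued that Ida slept that morning.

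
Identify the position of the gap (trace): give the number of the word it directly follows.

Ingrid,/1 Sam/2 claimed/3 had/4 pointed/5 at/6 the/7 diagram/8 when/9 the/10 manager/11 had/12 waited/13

The displaced element is "Ingrid" (word 1).
It is linked across 1 clause boundary (Ø).
It functions as the subject of "pointed", so the gap sits immediately after word 3 ("claimed").
Base order: Sam claimed that Ingrid had pointed at the diagram when the manager had waited.

3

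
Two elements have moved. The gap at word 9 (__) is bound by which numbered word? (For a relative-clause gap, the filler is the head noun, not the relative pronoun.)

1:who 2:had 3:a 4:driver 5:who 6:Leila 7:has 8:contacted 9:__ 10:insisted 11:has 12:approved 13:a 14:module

The marked gap is inside the relative clause, the direct object of "contacted".
Its filler is the head noun "driver" (via "who"), at word 4.
(The other dependency links word 1 to a gap after word 10.)

4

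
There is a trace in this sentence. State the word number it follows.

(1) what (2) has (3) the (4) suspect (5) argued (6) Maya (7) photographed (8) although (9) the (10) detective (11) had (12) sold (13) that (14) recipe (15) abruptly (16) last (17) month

7

The displaced element is "what" (word 1).
It is linked across 1 clause boundary (Ø).
It functions as the direct object of "photographed", so the gap sits immediately after word 7 ("photographed").
Base order: The suspect has argued Maya photographed what although the detective had sold that recipe abruptly last month.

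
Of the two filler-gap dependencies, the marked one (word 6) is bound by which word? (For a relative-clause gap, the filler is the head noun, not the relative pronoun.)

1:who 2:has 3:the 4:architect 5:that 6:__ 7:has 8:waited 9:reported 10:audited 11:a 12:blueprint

4

The marked gap is inside the relative clause, the subject of "waited".
Its filler is the head noun "architect" (via "that"), at word 4.
(The other dependency links word 1 to a gap after word 9.)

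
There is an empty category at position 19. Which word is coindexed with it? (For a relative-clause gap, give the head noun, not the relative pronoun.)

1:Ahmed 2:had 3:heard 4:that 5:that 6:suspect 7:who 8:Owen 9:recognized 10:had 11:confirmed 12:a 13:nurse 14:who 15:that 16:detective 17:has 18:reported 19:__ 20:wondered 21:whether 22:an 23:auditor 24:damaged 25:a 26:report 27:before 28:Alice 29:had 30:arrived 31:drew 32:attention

The gap at 19 is the subject of "wondered", inside a relative clause.
The relative pronoun is "who" (word 14); it is bound by the head noun immediately before it.
Its filler is the head noun "nurse", at word 13.

13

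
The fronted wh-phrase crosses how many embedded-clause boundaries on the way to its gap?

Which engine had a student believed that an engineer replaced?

1

"which engine" is extracted from the object of "replaced".
Boundaries crossed, outermost first: [that] — 1 in total.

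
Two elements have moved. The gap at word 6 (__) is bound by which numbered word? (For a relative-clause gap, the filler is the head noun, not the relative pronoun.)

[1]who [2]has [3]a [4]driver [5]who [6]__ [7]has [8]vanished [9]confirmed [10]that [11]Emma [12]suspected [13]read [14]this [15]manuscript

The marked gap is inside the relative clause, the subject of "vanished".
Its filler is the head noun "driver" (via "who"), at word 4.
(The other dependency links word 1 to a gap after word 12.)

4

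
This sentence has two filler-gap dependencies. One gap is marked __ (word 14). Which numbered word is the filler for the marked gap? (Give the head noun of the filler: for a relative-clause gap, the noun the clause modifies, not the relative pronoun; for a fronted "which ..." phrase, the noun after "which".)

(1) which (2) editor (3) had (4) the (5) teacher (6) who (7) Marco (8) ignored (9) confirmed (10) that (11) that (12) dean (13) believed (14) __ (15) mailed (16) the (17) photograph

The marked gap is the subject of "mailed".
Its filler is the fronted wh-phrase "which editor", at word 2.
(The other dependency links word 5 to a gap after word 8.)

2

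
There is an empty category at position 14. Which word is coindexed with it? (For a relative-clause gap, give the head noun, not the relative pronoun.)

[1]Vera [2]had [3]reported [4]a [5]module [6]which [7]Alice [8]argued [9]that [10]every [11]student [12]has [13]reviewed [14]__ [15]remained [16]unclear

5

The gap at 14 is the object of "reviewed", inside a relative clause.
The relative pronoun is "which" (word 6); it is bound by the head noun immediately before it.
Its filler is the head noun "module", at word 5.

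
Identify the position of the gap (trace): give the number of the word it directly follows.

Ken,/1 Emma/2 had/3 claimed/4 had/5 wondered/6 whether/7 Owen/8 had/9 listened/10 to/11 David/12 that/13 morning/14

4

The displaced element is "Ken" (word 1).
It is linked across 1 clause boundary (Ø).
It functions as the subject of "wondered", so the gap sits immediately after word 4 ("claimed").
Base order: Emma had claimed that Ken had wondered whether Owen had listened to David that morning.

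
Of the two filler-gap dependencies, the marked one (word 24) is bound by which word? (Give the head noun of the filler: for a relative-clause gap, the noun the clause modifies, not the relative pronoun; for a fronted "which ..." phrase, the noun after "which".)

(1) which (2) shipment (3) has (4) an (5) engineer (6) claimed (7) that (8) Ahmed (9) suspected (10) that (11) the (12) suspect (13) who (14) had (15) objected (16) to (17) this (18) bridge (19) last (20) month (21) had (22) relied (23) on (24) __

The marked gap is the object of the preposition "on" of "relied".
Its filler is the fronted wh-phrase "which shipment", at word 2.
(The other dependency links word 12 to a gap after word 13.)

2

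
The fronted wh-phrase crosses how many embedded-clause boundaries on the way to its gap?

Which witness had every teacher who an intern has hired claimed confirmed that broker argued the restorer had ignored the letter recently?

"which witness" is extracted from the subject of "confirmed".
Boundaries crossed, outermost first: [Ø] — 1 in total.

1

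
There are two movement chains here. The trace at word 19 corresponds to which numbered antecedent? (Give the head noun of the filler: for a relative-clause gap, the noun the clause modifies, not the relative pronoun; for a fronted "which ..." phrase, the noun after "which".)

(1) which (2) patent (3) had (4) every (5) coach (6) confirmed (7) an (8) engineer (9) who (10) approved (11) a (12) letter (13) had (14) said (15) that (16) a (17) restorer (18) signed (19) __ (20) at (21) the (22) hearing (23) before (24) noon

The marked gap is the direct object of "signed".
Its filler is the fronted wh-phrase "which patent", at word 2.
(The other dependency links word 8 to a gap after word 9.)

2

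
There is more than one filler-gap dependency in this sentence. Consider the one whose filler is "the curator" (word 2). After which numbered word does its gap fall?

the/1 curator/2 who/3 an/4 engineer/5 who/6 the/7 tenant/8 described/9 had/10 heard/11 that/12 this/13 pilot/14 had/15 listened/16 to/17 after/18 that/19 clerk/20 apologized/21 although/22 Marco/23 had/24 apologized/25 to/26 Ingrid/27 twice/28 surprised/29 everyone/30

The displaced element is "the curator" (word 2).
It is linked across 1 clause boundary (that).
It functions as the object of the preposition "to" of "listened", so the gap sits immediately after word 17 ("to").
Base order: An engineer who the tenant described had heard that this pilot had listened to the curator after that clerk apologized although Marco had apologized to Ingrid twice.

17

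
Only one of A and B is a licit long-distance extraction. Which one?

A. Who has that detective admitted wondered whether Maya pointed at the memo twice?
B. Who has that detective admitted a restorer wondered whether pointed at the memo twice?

In B, the wh-phrase is extracted from inside a wh-island (introduced by "whether"), which blocks movement.
In A, the extraction path crosses only that-complement boundaries, which are transparent.
So A is grammatical.

A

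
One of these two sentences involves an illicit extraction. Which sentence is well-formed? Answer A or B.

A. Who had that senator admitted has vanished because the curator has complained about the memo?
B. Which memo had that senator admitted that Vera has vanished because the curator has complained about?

In B, the wh-phrase is extracted from inside an adjunct island (introduced by "because"), which blocks movement.
In A, the extraction path crosses only that-complement boundaries, which are transparent.
So A is grammatical.

A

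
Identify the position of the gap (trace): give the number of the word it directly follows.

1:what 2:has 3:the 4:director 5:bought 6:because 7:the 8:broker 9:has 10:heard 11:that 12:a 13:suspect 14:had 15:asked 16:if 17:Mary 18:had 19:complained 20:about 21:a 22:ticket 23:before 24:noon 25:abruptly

5

The displaced element is "what" (word 1).
It functions as the direct object of "bought", so the gap sits immediately after word 5 ("bought").
Base order: The director has bought what because the broker has heard that a suspect had asked if Mary had complained about a ticket before noon abruptly.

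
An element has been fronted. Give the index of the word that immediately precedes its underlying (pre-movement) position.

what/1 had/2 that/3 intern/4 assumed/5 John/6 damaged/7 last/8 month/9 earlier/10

7

The displaced element is "what" (word 1).
It is linked across 1 clause boundary (Ø).
It functions as the direct object of "damaged", so the gap sits immediately after word 7 ("damaged").
Base order: That intern had assumed John damaged what last month earlier.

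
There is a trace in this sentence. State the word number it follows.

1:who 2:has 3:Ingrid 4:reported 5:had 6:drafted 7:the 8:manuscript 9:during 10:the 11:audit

The displaced element is "who" (word 1).
It is linked across 1 clause boundary (Ø).
It functions as the subject of "drafted", so the gap sits immediately after word 4 ("reported").
Base order: Ingrid has reported that who had drafted the manuscript during the audit.

4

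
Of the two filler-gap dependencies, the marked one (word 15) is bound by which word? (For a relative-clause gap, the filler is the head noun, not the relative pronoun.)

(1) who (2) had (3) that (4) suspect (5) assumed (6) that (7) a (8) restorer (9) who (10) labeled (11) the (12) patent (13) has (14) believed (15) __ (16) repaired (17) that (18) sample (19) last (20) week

The marked gap is the subject of "repaired".
Its filler is the fronted wh-phrase "who", at word 1.
(The other dependency links word 8 to a gap after word 9.)

1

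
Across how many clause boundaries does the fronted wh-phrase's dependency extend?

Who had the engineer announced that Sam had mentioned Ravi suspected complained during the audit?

3

"who" is extracted from the subject of "complained".
Boundaries crossed, outermost first: [that], [Ø], [Ø] — 3 in total.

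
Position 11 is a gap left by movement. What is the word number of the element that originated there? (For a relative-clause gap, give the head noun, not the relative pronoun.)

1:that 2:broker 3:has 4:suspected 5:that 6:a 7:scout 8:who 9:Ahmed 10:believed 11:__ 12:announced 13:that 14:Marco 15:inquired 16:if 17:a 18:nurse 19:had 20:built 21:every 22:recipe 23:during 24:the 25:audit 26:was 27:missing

The gap at 11 is the subject of "announced", inside a relative clause.
The relative pronoun is "who" (word 8); it is bound by the head noun immediately before it.
Its filler is the head noun "scout", at word 7.

7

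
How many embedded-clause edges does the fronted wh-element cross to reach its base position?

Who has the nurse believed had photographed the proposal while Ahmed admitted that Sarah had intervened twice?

"who" is extracted from the subject of "photographed".
Boundaries crossed, outermost first: [Ø] — 1 in total.

1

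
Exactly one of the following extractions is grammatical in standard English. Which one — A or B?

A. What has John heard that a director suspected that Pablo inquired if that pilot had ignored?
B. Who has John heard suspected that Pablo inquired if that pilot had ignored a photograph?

In A, the wh-phrase is extracted from inside a wh-island (introduced by "if"), which blocks movement.
In B, the extraction path crosses only that-complement boundaries, which are transparent.
So B is grammatical.

B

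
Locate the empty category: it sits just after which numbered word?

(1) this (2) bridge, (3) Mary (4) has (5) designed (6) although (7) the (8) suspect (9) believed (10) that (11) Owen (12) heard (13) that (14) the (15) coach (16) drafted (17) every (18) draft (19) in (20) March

The displaced element is "this bridge" (word 2).
It functions as the direct object of "designed", so the gap sits immediately after word 5 ("designed").
Base order: Mary has designed this bridge although the suspect believed that Owen heard that the coach drafted every draft in March.

5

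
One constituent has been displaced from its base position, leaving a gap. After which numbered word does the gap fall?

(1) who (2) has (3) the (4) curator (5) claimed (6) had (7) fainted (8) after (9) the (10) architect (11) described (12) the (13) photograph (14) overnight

5

The displaced element is "who" (word 1).
It is linked across 1 clause boundary (Ø).
It functions as the subject of "fainted", so the gap sits immediately after word 5 ("claimed").
Base order: The curator has claimed that who had fainted after the architect described the photograph overnight.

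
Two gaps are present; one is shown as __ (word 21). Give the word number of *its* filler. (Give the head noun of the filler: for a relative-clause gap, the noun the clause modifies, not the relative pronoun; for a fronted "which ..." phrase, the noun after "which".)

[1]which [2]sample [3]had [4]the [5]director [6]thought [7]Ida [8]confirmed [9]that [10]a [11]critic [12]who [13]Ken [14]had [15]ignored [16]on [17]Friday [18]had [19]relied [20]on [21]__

2

The marked gap is the object of the preposition "on" of "relied".
Its filler is the fronted wh-phrase "which sample", at word 2.
(The other dependency links word 11 to a gap after word 15.)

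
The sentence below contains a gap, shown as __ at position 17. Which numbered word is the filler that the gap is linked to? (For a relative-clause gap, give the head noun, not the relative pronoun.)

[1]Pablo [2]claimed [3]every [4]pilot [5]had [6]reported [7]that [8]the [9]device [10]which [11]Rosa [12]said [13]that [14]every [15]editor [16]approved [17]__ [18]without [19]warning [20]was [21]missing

9

The gap at 17 is the object of "approved", inside a relative clause.
The relative pronoun is "which" (word 10); it is bound by the head noun immediately before it.
Its filler is the head noun "device", at word 9.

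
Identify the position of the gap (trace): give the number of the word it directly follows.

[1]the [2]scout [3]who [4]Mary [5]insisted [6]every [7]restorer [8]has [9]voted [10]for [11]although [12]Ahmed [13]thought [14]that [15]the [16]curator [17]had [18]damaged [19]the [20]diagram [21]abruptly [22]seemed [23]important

The displaced element is "the scout" (word 2).
It is linked across 1 clause boundary (Ø).
It functions as the object of the preposition "for" of "voted", so the gap sits immediately after word 10 ("for").
Base order: Mary insisted every restorer has voted for the scout although Ahmed thought that the curator had damaged the diagram abruptly.

10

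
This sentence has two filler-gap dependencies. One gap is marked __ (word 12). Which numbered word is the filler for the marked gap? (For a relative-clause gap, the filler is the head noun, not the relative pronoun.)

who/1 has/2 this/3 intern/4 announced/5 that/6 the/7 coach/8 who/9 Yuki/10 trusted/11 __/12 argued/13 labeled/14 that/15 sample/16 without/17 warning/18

8

The marked gap is inside the relative clause, the direct object of "trusted".
Its filler is the head noun "coach" (via "who"), at word 8.
(The other dependency links word 1 to a gap after word 13.)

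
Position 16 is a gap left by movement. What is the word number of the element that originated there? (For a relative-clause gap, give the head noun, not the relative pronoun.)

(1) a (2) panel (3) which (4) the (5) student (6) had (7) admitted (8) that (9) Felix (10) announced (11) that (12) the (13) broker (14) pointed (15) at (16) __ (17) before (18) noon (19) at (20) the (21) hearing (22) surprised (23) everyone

2

The gap at 16 is the prepositional object of "pointed", inside a relative clause.
The relative pronoun is "which" (word 3); it is bound by the head noun immediately before it.
Its filler is the head noun "panel", at word 2.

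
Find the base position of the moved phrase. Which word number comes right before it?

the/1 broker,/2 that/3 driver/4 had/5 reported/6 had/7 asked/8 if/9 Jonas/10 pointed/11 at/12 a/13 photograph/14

6

The displaced element is "the broker" (word 2).
It is linked across 1 clause boundary (Ø).
It functions as the subject of "asked", so the gap sits immediately after word 6 ("reported").
Base order: That driver had reported that the broker had asked if Jonas pointed at a photograph.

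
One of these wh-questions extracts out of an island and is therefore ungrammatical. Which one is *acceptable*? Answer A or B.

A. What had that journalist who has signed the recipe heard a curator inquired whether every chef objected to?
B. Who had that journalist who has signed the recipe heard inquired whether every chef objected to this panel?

B

In A, the wh-phrase is extracted from inside a wh-island (introduced by "whether"), which blocks movement.
In B, the extraction path crosses only that-complement boundaries, which are transparent.
So B is grammatical.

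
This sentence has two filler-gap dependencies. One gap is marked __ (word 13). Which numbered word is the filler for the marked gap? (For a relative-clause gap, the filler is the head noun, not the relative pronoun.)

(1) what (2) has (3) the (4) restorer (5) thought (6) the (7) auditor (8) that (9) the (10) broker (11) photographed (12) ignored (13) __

1

The marked gap is the direct object of "ignored".
Its filler is the fronted wh-phrase "what", at word 1.
(The other dependency links word 7 to a gap after word 11.)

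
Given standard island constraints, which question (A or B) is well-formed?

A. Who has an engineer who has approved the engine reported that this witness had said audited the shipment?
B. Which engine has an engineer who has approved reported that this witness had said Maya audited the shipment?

In B, the wh-phrase is extracted from inside a complex-NP island (relative clause) (introduced by "who"), which blocks movement.
In A, the extraction path crosses only that-complement boundaries, which are transparent.
So A is grammatical.

A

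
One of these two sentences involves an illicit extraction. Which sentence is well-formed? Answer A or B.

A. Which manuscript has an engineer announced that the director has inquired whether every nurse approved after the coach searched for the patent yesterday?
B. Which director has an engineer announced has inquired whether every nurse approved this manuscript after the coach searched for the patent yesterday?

B

In A, the wh-phrase is extracted from inside a wh-island (introduced by "whether"), which blocks movement.
In B, the extraction path crosses only that-complement boundaries, which are transparent.
So B is grammatical.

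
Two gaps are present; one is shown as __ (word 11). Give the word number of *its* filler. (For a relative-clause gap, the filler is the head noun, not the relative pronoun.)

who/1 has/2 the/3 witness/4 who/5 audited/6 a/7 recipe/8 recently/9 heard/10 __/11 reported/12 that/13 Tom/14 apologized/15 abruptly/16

The marked gap is the subject of "reported".
Its filler is the fronted wh-phrase "who", at word 1.
(The other dependency links word 4 to a gap after word 5.)

1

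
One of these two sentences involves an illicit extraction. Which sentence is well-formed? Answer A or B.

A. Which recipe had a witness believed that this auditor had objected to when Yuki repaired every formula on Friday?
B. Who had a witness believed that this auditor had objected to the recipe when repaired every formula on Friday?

In B, the wh-phrase is extracted from inside an adjunct island (introduced by "when"), which blocks movement.
In A, the extraction path crosses only that-complement boundaries, which are transparent.
So A is grammatical.

A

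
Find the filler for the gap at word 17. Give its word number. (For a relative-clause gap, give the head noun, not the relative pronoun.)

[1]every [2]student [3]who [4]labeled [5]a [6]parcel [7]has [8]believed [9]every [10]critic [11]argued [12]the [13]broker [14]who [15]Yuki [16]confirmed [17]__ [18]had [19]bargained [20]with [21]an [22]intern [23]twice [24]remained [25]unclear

The gap at 17 is the subject of "bargained", inside a relative clause.
The relative pronoun is "who" (word 14); it is bound by the head noun immediately before it.
Its filler is the head noun "broker", at word 13.

13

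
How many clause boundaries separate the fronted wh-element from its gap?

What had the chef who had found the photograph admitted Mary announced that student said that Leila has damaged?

3

"what" is extracted from the object of "damaged".
Boundaries crossed, outermost first: [Ø], [Ø], [that] — 3 in total.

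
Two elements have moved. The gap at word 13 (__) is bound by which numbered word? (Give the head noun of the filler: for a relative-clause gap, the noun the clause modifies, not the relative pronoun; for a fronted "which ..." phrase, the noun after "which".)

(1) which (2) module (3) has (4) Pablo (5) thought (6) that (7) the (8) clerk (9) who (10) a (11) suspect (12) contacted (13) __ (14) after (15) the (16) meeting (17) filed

8

The marked gap is inside the relative clause, the direct object of "contacted".
Its filler is the head noun "clerk" (via "who"), at word 8.
(The other dependency links word 2 to a gap after word 17.)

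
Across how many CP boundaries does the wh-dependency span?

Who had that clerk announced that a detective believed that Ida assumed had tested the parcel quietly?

3

"who" is extracted from the subject of "tested".
Boundaries crossed, outermost first: [that], [that], [Ø] — 3 in total.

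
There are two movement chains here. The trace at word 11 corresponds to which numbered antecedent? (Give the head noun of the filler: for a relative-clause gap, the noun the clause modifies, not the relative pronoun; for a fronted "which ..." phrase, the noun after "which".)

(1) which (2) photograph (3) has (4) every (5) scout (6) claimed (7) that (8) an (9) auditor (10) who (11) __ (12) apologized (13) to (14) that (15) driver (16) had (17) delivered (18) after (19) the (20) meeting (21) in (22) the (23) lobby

9

The marked gap is inside the relative clause, the subject of "apologized".
Its filler is the head noun "auditor" (via "who"), at word 9.
(The other dependency links word 2 to a gap after word 17.)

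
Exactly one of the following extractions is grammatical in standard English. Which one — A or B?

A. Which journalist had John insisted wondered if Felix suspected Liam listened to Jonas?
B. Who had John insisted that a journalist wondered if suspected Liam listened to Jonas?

A

In B, the wh-phrase is extracted from inside a wh-island (introduced by "if"), which blocks movement.
In A, the extraction path crosses only that-complement boundaries, which are transparent.
So A is grammatical.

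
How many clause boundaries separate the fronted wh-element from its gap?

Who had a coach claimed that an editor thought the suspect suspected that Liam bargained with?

"who" is extracted from the PP object of "bargained".
Boundaries crossed, outermost first: [that], [Ø], [that] — 3 in total.

3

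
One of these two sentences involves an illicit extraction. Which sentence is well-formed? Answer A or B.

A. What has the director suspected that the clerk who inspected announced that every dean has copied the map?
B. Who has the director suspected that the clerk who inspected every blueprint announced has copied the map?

B

In A, the wh-phrase is extracted from inside a complex-NP island (relative clause) (introduced by "who"), which blocks movement.
In B, the extraction path crosses only that-complement boundaries, which are transparent.
So B is grammatical.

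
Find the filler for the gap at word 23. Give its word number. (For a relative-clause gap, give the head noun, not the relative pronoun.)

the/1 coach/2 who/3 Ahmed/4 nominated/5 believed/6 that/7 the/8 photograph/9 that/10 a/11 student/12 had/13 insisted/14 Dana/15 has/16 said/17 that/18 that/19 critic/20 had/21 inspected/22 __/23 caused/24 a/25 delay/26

The gap at 23 is the object of "inspected", inside a relative clause.
The relative pronoun is "that" (word 10); it is bound by the head noun immediately before it.
Its filler is the head noun "photograph", at word 9.

9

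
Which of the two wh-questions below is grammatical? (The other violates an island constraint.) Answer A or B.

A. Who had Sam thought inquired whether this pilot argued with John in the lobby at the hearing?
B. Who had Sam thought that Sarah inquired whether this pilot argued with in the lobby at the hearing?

A

In B, the wh-phrase is extracted from inside a wh-island (introduced by "whether"), which blocks movement.
In A, the extraction path crosses only that-complement boundaries, which are transparent.
So A is grammatical.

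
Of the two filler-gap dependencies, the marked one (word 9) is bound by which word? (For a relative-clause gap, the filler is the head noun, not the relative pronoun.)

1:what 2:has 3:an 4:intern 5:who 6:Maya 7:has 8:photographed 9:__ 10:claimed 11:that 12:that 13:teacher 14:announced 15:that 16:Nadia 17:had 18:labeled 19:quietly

The marked gap is inside the relative clause, the direct object of "photographed".
Its filler is the head noun "intern" (via "who"), at word 4.
(The other dependency links word 1 to a gap after word 18.)

4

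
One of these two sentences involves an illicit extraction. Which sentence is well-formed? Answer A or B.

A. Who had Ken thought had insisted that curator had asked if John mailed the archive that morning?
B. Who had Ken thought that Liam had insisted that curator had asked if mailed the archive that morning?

A

In B, the wh-phrase is extracted from inside a wh-island (introduced by "if"), which blocks movement.
In A, the extraction path crosses only that-complement boundaries, which are transparent.
So A is grammatical.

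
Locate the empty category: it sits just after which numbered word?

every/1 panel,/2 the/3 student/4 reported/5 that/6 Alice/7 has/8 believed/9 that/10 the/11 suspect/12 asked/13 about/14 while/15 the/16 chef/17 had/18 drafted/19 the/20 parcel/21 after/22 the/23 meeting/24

14

The displaced element is "every panel" (word 2).
It is linked across 2 clause boundaries (that → that).
It functions as the object of the preposition "about" of "asked", so the gap sits immediately after word 14 ("about").
Base order: The student reported that Alice has believed that the suspect asked about every panel while the chef had drafted the parcel after the meeting.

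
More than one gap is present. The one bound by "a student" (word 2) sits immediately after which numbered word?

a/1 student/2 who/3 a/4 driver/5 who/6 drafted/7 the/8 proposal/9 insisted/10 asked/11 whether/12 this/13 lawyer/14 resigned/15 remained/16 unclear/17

10

The displaced element is "a student" (word 2).
It is linked across 1 clause boundary (Ø).
It functions as the subject of "asked", so the gap sits immediately after word 10 ("insisted").
Base order: A driver who drafted the proposal insisted that a student asked whether this lawyer resigned.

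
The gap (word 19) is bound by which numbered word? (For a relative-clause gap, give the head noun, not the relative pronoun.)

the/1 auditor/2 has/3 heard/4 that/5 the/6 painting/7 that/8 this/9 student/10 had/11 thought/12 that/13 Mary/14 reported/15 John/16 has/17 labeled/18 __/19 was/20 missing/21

The gap at 19 is the object of "labeled", inside a relative clause.
The relative pronoun is "that" (word 8); it is bound by the head noun immediately before it.
Its filler is the head noun "painting", at word 7.

7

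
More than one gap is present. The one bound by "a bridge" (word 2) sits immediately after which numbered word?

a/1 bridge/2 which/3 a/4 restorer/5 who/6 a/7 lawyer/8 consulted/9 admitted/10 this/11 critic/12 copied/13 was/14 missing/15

The displaced element is "a bridge" (word 2).
It is linked across 1 clause boundary (Ø).
It functions as the direct object of "copied", so the gap sits immediately after word 13 ("copied").
Base order: A restorer who a lawyer consulted admitted this critic copied a bridge.

13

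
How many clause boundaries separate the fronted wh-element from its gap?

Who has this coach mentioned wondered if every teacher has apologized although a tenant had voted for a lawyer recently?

"who" is extracted from the subject of "wondered".
Boundaries crossed, outermost first: [Ø] — 1 in total.

1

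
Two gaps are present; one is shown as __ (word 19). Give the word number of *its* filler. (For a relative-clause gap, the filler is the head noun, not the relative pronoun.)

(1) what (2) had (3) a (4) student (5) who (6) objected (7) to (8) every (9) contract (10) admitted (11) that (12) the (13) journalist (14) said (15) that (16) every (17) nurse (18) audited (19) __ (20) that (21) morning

1

The marked gap is the direct object of "audited".
Its filler is the fronted wh-phrase "what", at word 1.
(The other dependency links word 4 to a gap after word 5.)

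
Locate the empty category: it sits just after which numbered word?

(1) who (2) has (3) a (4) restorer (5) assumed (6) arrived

The displaced element is "who" (word 1).
It is linked across 1 clause boundary (Ø).
It functions as the subject of "arrived", so the gap sits immediately after word 5 ("assumed").
Base order: A restorer has assumed that who arrived.

5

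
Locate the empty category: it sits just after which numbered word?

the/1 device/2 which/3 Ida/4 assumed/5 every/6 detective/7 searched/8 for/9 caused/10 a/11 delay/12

9

The displaced element is "the device" (word 2).
It is linked across 1 clause boundary (Ø).
It functions as the object of the preposition "for" of "searched", so the gap sits immediately after word 9 ("for").
Base order: Ida assumed every detective searched for the device.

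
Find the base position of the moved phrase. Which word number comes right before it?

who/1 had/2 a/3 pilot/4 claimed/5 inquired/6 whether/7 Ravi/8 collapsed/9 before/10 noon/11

The displaced element is "who" (word 1).
It is linked across 1 clause boundary (Ø).
It functions as the subject of "inquired", so the gap sits immediately after word 5 ("claimed").
Base order: A pilot had claimed who inquired whether Ravi collapsed before noon.

5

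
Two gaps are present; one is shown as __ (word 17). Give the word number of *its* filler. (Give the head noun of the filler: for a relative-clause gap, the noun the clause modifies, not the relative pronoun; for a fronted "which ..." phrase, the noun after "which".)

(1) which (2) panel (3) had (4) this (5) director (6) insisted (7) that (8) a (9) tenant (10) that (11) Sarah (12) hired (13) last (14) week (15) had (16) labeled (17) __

2

The marked gap is the direct object of "labeled".
Its filler is the fronted wh-phrase "which panel", at word 2.
(The other dependency links word 9 to a gap after word 12.)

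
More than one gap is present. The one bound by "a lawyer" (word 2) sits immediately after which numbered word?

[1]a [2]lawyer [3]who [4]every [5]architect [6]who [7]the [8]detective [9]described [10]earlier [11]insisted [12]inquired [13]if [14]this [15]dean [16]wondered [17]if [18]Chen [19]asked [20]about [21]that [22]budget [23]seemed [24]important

The displaced element is "a lawyer" (word 2).
It is linked across 1 clause boundary (Ø).
It functions as the subject of "inquired", so the gap sits immediately after word 11 ("insisted").
Base order: Every architect who the detective described earlier insisted that a lawyer inquired if this dean wondered if Chen asked about that budget.

11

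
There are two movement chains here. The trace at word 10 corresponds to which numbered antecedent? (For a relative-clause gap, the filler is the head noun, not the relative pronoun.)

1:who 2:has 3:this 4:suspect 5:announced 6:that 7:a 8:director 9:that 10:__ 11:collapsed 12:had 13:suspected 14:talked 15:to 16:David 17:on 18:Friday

The marked gap is inside the relative clause, the subject of "collapsed".
Its filler is the head noun "director" (via "that"), at word 8.
(The other dependency links word 1 to a gap after word 13.)

8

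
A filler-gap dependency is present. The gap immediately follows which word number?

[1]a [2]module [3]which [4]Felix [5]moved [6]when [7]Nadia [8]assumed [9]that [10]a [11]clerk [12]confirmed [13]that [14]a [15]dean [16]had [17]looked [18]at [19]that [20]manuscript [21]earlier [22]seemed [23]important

The displaced element is "a module" (word 2).
It functions as the direct object of "moved", so the gap sits immediately after word 5 ("moved").
Base order: Felix moved a module when Nadia assumed that a clerk confirmed that a dean had looked at that manuscript earlier.

5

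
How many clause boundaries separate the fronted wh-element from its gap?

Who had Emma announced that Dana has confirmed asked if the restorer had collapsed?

2

"who" is extracted from the subject of "asked".
Boundaries crossed, outermost first: [that], [Ø] — 2 in total.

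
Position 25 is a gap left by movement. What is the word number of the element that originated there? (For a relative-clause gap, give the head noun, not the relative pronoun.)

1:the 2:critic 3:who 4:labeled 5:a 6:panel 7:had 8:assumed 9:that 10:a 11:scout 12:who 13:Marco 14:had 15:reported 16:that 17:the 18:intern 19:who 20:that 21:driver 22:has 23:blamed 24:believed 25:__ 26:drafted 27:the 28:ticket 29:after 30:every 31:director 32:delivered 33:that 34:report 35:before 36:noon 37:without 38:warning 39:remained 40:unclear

The gap at 25 is the subject of "drafted", inside a relative clause.
The relative pronoun is "who" (word 12); it is bound by the head noun immediately before it.
Its filler is the head noun "scout", at word 11.

11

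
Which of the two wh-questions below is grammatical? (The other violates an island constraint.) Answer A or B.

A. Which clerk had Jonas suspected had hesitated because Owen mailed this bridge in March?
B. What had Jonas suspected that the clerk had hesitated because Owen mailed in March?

A

In B, the wh-phrase is extracted from inside an adjunct island (introduced by "because"), which blocks movement.
In A, the extraction path crosses only that-complement boundaries, which are transparent.
So A is grammatical.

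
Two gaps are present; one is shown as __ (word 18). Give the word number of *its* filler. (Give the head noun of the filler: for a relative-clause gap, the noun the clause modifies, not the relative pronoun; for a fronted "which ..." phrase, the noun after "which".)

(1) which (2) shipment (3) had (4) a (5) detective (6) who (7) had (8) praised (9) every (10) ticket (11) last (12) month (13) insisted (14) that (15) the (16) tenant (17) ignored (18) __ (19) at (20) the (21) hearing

2

The marked gap is the direct object of "ignored".
Its filler is the fronted wh-phrase "which shipment", at word 2.
(The other dependency links word 5 to a gap after word 6.)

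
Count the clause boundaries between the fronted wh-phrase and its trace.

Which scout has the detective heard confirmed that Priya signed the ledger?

1

"which scout" is extracted from the subject of "confirmed".
Boundaries crossed, outermost first: [Ø] — 1 in total.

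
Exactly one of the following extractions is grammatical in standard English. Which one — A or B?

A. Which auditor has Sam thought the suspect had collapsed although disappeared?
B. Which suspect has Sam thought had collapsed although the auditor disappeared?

B

In A, the wh-phrase is extracted from inside an adjunct island (introduced by "although"), which blocks movement.
In B, the extraction path crosses only that-complement boundaries, which are transparent.
So B is grammatical.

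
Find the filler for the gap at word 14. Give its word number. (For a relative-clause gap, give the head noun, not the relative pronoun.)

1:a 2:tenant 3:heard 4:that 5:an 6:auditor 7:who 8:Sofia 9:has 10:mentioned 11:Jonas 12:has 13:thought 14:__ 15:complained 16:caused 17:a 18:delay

6

The gap at 14 is the subject of "complained", inside a relative clause.
The relative pronoun is "who" (word 7); it is bound by the head noun immediately before it.
Its filler is the head noun "auditor", at word 6.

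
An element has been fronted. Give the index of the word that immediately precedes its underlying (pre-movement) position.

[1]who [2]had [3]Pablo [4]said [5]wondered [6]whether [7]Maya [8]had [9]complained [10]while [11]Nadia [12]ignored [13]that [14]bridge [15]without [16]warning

The displaced element is "who" (word 1).
It is linked across 1 clause boundary (Ø).
It functions as the subject of "wondered", so the gap sits immediately after word 4 ("said").
Base order: Pablo had said who wondered whether Maya had complained while Nadia ignored that bridge without warning.

4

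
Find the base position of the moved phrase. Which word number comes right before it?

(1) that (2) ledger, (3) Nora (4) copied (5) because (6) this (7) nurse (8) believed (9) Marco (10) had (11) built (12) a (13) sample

4

The displaced element is "that ledger" (word 2).
It functions as the direct object of "copied", so the gap sits immediately after word 4 ("copied").
Base order: Nora copied that ledger because this nurse believed Marco had built a sample.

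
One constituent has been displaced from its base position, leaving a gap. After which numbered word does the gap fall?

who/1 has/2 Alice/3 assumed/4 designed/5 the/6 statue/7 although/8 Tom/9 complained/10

The displaced element is "who" (word 1).
It is linked across 1 clause boundary (Ø).
It functions as the subject of "designed", so the gap sits immediately after word 4 ("assumed").
Base order: Alice has assumed that who designed the statue although Tom complained.

4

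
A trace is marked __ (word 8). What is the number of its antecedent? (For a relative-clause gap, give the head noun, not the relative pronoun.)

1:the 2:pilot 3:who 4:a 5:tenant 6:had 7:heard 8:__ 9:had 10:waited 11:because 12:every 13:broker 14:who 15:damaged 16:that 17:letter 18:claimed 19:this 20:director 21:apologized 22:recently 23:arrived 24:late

The gap at 8 is the subject of "waited", inside a relative clause.
The relative pronoun is "who" (word 3); it is bound by the head noun immediately before it.
Its filler is the head noun "pilot", at word 2.

2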